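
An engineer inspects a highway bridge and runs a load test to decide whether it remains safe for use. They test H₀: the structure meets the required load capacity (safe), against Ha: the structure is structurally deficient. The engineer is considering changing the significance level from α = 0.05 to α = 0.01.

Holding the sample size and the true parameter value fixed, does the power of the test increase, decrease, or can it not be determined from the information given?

It decreases.

Tightening α shrinks the rejection region. When Ha holds, fewer sample outcomes clear the stricter threshold, so more fall in the acceptance region.
Since power = 1 − β and β increases, power decreases.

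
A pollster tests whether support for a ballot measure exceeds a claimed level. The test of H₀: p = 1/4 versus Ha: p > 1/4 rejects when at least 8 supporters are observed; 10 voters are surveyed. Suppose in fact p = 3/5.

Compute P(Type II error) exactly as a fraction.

8131936/9765625

β = P(fail to reject H₀ | Ha true) = P(X ≤ 7 | p = 3/5), X ~ Binomial(10, 3/5).
Equivalently, β = 1 − P(X ≥ 8) = 8131936/9765625.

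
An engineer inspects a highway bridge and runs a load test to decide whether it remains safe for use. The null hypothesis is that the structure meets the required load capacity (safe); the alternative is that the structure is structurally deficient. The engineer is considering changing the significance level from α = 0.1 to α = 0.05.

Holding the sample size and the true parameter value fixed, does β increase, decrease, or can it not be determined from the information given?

A smaller α moves the rejection region further into the tail. With the alternative true, more outcomes now fall outside the rejection region, so failing to reject becomes more likely.

It increases.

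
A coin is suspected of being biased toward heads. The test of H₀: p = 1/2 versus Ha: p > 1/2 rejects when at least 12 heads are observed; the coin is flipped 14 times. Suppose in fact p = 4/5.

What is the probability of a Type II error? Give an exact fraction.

3368829417/6103515625

β = P(fail to reject H₀ | Ha true) = P(X ≤ 11 | p = 4/5), X ~ Binomial(14, 4/5).
Summing C(14,j)·(4/5)^j·(1/5)^{14-j} for j = 0..11 gives 3368829417/6103515625.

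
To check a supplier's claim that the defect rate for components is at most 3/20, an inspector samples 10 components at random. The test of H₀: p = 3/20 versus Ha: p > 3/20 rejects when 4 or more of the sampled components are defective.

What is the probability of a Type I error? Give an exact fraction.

127922685129/2560000000000

Under H₀, X ~ Binomial(10, 3/20); the Type I error rate is P(X ≥ 4).
Computing the lower-tail complement: 1 − 2432077314871/2560000000000 = 127922685129/2560000000000.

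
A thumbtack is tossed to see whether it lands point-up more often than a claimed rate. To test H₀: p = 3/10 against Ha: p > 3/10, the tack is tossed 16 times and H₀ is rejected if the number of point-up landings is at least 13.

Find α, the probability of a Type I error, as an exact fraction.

α = P(reject H₀ | H₀ true) = P(X ≥ 13 | p = 3/10), with X ~ Binomial(16, 3/10).
Adding the binomial terms for j = 13 through 16 with p = 3/10 yields 67202308773/2000000000000000.

67202308773/2000000000000000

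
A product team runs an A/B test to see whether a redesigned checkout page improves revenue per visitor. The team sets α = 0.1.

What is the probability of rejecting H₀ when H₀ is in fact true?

The significance level α is, by definition, the probability of a Type I error — P(reject H₀ | H₀ true).

0.1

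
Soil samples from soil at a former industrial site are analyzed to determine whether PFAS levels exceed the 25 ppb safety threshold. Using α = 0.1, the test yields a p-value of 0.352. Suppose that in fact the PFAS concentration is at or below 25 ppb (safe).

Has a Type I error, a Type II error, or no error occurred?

No error (correct decision).

The conventional null hypothesis is that the PFAS concentration is at or below 25 ppb (safe).
Since p = 0.352 ≥ α = 0.1, H₀ is not rejected.
H₀ is true (actually the PFAS concentration is at or below 25 ppb (safe)).
The decision matches the true state — no error.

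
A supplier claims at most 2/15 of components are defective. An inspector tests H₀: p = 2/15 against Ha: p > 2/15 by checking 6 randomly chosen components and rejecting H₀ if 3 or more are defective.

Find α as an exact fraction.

The significance level is the probability, assuming p = 2/15, of seeing 3 or more defectives in 6 draws.
Computing the lower-tail complement: 1 − 2199197/2278125 = 78928/2278125.

78928/2278125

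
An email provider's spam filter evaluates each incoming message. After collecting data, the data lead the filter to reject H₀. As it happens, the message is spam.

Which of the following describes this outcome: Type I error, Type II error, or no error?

No error (correct decision).

The conventional null hypothesis here is that the message is legitimate (not spam).
The test rejected a false H₀ — the decision matches the true state.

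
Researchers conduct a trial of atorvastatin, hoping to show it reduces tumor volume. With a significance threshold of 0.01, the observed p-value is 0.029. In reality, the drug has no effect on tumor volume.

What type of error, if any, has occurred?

Neither — the decision is correct.

The conventional null hypothesis is that the drug has no effect on tumor volume.
Since p = 0.029 ≥ α = 0.01, H₀ is not rejected.
H₀ is true (actually the drug has no effect on tumor volume).
The decision matches the true state — no error.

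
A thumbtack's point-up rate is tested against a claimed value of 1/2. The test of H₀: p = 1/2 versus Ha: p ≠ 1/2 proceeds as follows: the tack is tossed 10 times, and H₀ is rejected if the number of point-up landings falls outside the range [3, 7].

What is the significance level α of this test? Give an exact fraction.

7/64

Under H₀, K ~ Binomial(10, 1/2); α is the probability of landing in either tail, P(K ≤ 2) + P(K ≥ 8).
By symmetry, α = 2·P(K ≤ 2) = 2·(1 + 10 + 45)/1024 = 112/1024 = 7/64.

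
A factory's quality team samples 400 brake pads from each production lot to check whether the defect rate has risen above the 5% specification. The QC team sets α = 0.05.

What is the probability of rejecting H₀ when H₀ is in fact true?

0.05

The significance level α is, by definition, the probability of a Type I error — P(reject H₀ | H₀ true).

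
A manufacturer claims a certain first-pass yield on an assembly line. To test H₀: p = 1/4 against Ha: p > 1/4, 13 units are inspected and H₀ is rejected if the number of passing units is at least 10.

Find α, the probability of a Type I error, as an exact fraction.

529/4194304

α = P(reject H₀ | H₀ true) = P(X ≥ 10 | p = 1/4), with X ~ Binomial(13, 1/4).
Summing C(13,j)(1/4)^j(3/4)^{13−j} for j = 10,…,13 gives 529/4194304.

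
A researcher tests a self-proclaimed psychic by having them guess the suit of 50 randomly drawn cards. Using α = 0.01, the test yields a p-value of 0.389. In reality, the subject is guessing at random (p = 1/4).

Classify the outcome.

The conventional null hypothesis is that the subject is guessing at random (p = 1/4).
Since p = 0.389 ≥ α = 0.01, H₀ is not rejected.
H₀ is true (actually the subject is guessing at random (p = 1/4)).
The decision matches the true state — no error.

No error (correct decision).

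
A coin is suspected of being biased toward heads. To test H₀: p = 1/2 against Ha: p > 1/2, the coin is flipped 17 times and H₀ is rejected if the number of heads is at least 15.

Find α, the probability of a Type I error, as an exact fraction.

77/65536

α = P(reject H₀ | H₀ true) = P(S ≥ 15 | p = 1/2), with S ~ Binomial(17, 1/2).
P(S ≥ 15) = [C(17,15) + C(17,16) + C(17,17)] / 2^17 = (136 + 17 + 1) / 131072 = 154/131072 = 77/65536.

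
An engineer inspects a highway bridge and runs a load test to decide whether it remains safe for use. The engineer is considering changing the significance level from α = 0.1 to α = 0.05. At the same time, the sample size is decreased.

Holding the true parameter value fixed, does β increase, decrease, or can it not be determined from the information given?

Tightening α shrinks the rejection region. When Ha holds, fewer sample outcomes clear the stricter threshold, so more fall in the acceptance region. With less data the test statistic is noisier; under Ha, more outcomes land inside the acceptance region. Both changes push β in the same direction.

It increases.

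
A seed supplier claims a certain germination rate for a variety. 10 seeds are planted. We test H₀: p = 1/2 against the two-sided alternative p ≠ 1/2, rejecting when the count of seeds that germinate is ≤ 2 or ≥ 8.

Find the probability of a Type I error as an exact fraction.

7/64

The significance level is the null-hypothesis probability of the rejection region {≤2} ∪ {≥8}.
By symmetry, α = 2·P(Y ≤ 2) = 2·(1 + 10 + 45)/1024 = 112/1024 = 7/64.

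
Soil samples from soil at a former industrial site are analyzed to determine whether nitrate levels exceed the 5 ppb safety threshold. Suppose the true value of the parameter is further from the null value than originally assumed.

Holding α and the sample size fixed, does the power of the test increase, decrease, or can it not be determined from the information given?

It increases.

A larger true effect moves the Ha sampling distribution further from the H₀ critical value, making rejection more likely when Ha is true.
Since power = 1 − β and β decreases, power increases.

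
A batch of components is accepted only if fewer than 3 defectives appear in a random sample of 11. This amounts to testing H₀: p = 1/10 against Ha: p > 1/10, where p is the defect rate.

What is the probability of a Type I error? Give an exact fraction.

The significance level is the probability, assuming p = 1/10, of seeing 3 or more defectives in 11 draws.
Via the complement, α = 1 − Σ_{j=0}^{2} C(11,j)(1/10)^j(9/10)^{11-j} = 1791237017/20000000000.

1791237017/20000000000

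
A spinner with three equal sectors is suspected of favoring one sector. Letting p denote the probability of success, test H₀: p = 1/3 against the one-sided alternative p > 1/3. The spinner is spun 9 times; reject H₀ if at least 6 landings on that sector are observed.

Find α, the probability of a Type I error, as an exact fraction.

835/19683

Under H₀, X ~ Binomial(9, 1/3), and α = P(X ≥ 6).
P(X ≥ 6) = Σ_{j=6}^{9} C(9,j)·(1/3)^j·(2/3)^{9-j} = 835/19683.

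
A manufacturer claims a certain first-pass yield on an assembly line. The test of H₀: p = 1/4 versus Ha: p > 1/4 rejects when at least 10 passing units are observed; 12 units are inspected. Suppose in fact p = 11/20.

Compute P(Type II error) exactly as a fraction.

Under the alternative p = 11/20, X ~ Binomial(12, 11/20); β is the probability the test does not reject, P(X < 10).
Adding the binomial probabilities P(X=0)+…+P(X=9) at p = 11/20 gives 784677287856069/819200000000000.

784677287856069/819200000000000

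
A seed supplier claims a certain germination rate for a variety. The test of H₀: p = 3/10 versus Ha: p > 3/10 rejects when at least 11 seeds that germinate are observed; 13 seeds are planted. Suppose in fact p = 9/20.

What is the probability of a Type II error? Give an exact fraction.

A Type II error is failing to reject when Ha holds: with p = 9/20, β = P(Y ≤ 10).
Summing C(13,j)·(9/20)^j·(11/20)^{13-j} for j = 0..10 gives 40790448134932573/40960000000000000.

40790448134932573/40960000000000000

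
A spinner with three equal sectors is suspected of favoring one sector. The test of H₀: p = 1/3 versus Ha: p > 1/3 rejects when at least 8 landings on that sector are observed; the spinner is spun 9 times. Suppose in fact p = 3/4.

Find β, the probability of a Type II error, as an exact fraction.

A Type II error is failing to reject when Ha holds: with p = 3/4, β = P(X ≤ 7).
Adding the binomial probabilities P(X=0)+…+P(X=7) at p = 3/4 gives 45853/65536.

45853/65536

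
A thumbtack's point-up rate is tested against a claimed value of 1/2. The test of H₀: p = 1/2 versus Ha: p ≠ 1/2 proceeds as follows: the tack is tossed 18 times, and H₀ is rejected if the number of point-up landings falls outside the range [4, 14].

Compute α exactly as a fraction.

247/32768

Under H₀, X ~ Binomial(18, 1/2); α is the probability of landing in either tail, P(X ≤ 3) + P(X ≥ 15).
By symmetry, α = 2·P(X ≤ 3) = 2·(1 + 18 + 153 + 816)/262144 = 1976/262144 = 247/32768.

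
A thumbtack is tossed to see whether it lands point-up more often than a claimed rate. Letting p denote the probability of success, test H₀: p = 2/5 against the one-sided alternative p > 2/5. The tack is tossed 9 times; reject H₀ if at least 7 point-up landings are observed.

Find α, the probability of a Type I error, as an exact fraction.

48896/1953125

Under H₀, X ~ Binomial(9, 2/5), and α = P(X ≥ 7).
Summing C(9,j)(2/5)^j(3/5)^{9−j} for j = 7,…,9 gives 48896/1953125.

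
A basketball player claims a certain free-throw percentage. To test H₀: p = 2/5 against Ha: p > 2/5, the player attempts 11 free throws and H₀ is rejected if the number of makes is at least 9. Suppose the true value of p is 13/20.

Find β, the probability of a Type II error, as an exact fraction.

A Type II error is failing to reject when Ha holds: with p = 13/20, β = P(K ≤ 8).
Equivalently, β = 1 − P(K ≥ 9) = 32762721984671/40960000000000.

32762721984671/40960000000000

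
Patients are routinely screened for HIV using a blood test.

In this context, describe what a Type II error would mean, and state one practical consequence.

A Type II error would mean concluding that the patient does not have HIV (or at least failing to establish that the patient has HIV) when in fact the patient has HIV. Consequence: the disease goes undetected and untreated until it has progressed.

With the conventional null hypothesis that the patient does not have HIV:
A Type II error is failing to reject H₀ when H₀ is false.
Here that means clearing the patient as negative when actually the patient has HIV.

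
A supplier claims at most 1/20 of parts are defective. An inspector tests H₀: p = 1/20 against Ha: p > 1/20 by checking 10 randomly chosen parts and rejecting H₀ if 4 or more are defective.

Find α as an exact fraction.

Under H₀, K ~ Binomial(10, 1/20); the Type I error rate is P(K ≥ 4).
Via the complement, α = 1 − Σ_{j=0}^{3} C(10,j)(1/20)^j(19/20)^{10-j} = 2632954721/2560000000000.

2632954721/2560000000000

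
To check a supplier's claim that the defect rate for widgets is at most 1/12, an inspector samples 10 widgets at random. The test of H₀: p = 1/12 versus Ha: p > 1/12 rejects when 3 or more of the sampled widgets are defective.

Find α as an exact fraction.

α = P(reject H₀ | H₀ true) = P(Y ≥ 3 | p = 1/12), Y ~ Binomial(10, 1/12).
Computing the lower-tail complement: 1 − 4930254263/5159780352 = 229526089/5159780352.

229526089/5159780352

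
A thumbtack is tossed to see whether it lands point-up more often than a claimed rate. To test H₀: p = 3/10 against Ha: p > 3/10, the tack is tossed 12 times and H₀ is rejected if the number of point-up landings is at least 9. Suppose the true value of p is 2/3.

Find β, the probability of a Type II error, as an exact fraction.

107515/177147

β = P(fail to reject H₀ | Ha true) = P(K ≤ 8 | p = 2/3), K ~ Binomial(12, 2/3).
Equivalently, β = 1 − P(K ≥ 9) = 107515/177147.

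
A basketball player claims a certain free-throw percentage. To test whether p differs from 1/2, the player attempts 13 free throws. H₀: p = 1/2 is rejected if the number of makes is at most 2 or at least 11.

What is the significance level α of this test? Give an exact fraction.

23/1024

Under H₀, K ~ Binomial(13, 1/2); α is the probability of landing in either tail, P(K ≤ 2) + P(K ≥ 11).
The two tails are symmetric, so α = 2·(1 + 13 + 78)/2^13 = 184/8192 = 23/1024.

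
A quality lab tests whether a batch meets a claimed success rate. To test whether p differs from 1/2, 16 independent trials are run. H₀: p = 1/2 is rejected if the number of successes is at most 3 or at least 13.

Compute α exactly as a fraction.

697/32768

α = P(K ≤ 3 or K ≥ 13 | p = 1/2), K ~ Binomial(16, 1/2).
The two tails are symmetric, so α = 2·(1 + 16 + 120 + 560)/2^16 = 1394/65536 = 697/32768.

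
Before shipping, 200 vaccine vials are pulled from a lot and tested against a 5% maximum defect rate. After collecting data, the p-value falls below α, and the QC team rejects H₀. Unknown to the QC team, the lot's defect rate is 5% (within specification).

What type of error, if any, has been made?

Type I error

The conventional null hypothesis here is that the lot's defect rate is 5% (within specification).
H₀ was rejected, but H₀ is actually true.
Rejecting a true null hypothesis is a Type I error (false positive).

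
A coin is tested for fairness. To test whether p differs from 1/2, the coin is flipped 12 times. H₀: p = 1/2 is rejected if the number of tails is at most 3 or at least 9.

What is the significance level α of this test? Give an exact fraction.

α = P(Y ≤ 3 or Y ≥ 9 | p = 1/2), Y ~ Binomial(12, 1/2).
By symmetry, α = 2·P(Y ≤ 3) = 2·(1 + 12 + 66 + 220)/4096 = 598/4096 = 299/2048.

299/2048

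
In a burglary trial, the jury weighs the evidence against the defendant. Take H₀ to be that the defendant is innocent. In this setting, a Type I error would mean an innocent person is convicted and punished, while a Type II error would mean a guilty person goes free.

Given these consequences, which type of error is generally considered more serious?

Type I error

The Type I consequence (an innocent person is convicted and punished) is more severe than the Type II consequence (a guilty person goes free).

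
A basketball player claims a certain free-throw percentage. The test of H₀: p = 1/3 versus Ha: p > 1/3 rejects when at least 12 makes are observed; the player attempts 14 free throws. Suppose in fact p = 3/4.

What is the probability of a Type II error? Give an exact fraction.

A Type II error is failing to reject when Ha holds: with p = 3/4, β = P(X ≤ 11).
Equivalently, β = 1 − P(X ≥ 12) = 96485417/134217728.

96485417/134217728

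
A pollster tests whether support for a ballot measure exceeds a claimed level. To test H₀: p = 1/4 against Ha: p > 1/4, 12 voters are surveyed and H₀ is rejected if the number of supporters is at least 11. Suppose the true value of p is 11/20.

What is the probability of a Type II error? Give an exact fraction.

4062047911197291/4096000000000000

Under the alternative p = 11/20, X ~ Binomial(12, 11/20); β is the probability the test does not reject, P(X < 11).
Adding the binomial probabilities P(X=0)+…+P(X=10) at p = 11/20 gives 4062047911197291/4096000000000000.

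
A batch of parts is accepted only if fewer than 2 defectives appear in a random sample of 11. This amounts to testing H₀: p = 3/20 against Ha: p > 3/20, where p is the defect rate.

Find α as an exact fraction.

α = P(reject H₀ | H₀ true) = P(Y ≥ 2 | p = 3/20), Y ~ Binomial(11, 3/20).
Computing the lower-tail complement: 1 − 2015993900449/4096000000000 = 2080006099551/4096000000000.

2080006099551/4096000000000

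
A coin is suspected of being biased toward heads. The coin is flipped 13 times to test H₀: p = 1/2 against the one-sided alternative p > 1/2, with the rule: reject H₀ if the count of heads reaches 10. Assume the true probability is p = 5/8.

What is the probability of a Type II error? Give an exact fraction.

107331531597/137438953472

A Type II error is failing to reject when Ha holds: with p = 5/8, β = P(X ≤ 9).
Summing C(13,j)·(5/8)^j·(3/8)^{13-j} for j = 0..9 gives 107331531597/137438953472.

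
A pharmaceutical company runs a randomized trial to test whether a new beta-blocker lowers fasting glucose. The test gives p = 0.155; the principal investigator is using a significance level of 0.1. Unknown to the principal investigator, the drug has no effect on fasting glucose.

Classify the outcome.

No error — this is a correct decision.

The conventional null hypothesis is that the drug has no effect on fasting glucose.
Since p = 0.155 ≥ α = 0.1, H₀ is not rejected.
H₀ is true (actually the drug has no effect on fasting glucose).
The decision matches the true state — no error.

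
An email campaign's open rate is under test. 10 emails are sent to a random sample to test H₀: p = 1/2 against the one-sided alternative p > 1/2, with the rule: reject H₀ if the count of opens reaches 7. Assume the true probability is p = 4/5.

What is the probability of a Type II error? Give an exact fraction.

1180409/9765625

A Type II error is failing to reject when Ha holds: with p = 4/5, β = P(S ≤ 6).
Adding the binomial probabilities P(S=0)+…+P(S=6) at p = 4/5 gives 1180409/9765625.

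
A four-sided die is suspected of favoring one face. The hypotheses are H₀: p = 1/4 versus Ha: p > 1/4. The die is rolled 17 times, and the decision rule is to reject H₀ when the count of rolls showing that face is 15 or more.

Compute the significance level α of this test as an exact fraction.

319/4294967296

α = P(reject H₀ | H₀ true) = P(S ≥ 15 | p = 1/4), with S ~ Binomial(17, 1/4).
P(S ≥ 15) = Σ_{j=15}^{17} C(17,j)·(1/4)^j·(3/4)^{17-j} = 319/4294967296.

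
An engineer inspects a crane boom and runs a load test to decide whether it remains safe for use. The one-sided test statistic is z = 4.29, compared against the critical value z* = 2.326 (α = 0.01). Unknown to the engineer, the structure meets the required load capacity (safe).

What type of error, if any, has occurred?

The conventional null hypothesis is that the structure meets the required load capacity (safe).
Since z = 4.29 > z* = 2.326, H₀ is rejected.
H₀ is true (actually the structure meets the required load capacity (safe)).
Rejecting a true H₀ is a Type I error.

Type I error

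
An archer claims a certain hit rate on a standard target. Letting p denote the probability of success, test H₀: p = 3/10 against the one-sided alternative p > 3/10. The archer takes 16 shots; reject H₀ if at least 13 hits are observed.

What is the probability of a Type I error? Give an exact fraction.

67202308773/2000000000000000

Under H₀, K ~ Binomial(16, 3/10), and α = P(K ≥ 13).
Adding the binomial terms for j = 13 through 16 with p = 3/10 yields 67202308773/2000000000000000.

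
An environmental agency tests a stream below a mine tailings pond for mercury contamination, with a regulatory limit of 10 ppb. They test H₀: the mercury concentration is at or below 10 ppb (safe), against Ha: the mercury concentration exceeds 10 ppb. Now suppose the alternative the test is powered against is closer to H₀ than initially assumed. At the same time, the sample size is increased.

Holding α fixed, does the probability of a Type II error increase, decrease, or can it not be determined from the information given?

Cannot be determined from the information given.

The first change alone would make β increase; the second alone would make β decrease. Which effect dominates depends on the magnitudes, which are not given.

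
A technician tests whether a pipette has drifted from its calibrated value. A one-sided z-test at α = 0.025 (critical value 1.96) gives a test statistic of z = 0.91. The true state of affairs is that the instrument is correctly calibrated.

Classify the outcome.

The conventional null hypothesis is that the instrument is correctly calibrated.
Since z = 0.91 ≤ z* = 1.96, H₀ is not rejected.
H₀ is true (actually the instrument is correctly calibrated).
The decision matches the true state — no error.

Neither — the decision is correct.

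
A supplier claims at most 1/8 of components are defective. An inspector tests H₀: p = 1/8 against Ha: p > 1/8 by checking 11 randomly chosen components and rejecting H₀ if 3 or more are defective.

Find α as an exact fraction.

1285931725/8589934592

α = P(reject H₀ | H₀ true) = P(X ≥ 3 | p = 1/8), X ~ Binomial(11, 1/8).
Via the complement, α = 1 − Σ_{j=0}^{2} C(11,j)(1/8)^j(7/8)^{11-j} = 1285931725/8589934592.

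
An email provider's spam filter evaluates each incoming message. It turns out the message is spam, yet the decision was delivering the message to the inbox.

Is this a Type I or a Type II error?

The null hypothesis here is that the message is legitimate (not spam).
'Delivering the message to the inbox' corresponds to failing to reject H₀.
H₀ was not rejected but H₀ is false — a Type II error (false negative).

Type II error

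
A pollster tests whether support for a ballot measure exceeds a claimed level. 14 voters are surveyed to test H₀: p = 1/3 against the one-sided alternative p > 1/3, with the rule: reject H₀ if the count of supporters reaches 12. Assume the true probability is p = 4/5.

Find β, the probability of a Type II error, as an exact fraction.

A Type II error is failing to reject when Ha holds: with p = 4/5, β = P(K ≤ 11).
Equivalently, β = 1 − P(K ≥ 12) = 3368829417/6103515625.

3368829417/6103515625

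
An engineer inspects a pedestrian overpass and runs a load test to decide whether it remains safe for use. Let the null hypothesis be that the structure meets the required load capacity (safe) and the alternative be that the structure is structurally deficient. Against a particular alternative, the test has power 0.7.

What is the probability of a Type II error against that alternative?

Power = 1 − β, so β = 1 − 0.7 = 0.3.

0.3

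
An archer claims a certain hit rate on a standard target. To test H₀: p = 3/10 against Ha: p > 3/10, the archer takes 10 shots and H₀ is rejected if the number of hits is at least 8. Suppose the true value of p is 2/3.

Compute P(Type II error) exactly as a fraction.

Under the alternative p = 2/3, X ~ Binomial(10, 2/3); β is the probability the test does not reject, P(X < 8).
Adding the binomial probabilities P(X=0)+…+P(X=7) at p = 2/3 gives 13795/19683.

13795/19683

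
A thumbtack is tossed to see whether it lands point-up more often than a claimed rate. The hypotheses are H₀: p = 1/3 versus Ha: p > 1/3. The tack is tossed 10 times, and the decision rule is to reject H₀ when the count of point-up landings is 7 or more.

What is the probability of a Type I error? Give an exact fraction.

43/2187

α = P(reject H₀ | H₀ true) = P(S ≥ 7 | p = 1/3), with S ~ Binomial(10, 1/3).
Adding the binomial terms for j = 7 through 10 with p = 1/3 yields 43/2187.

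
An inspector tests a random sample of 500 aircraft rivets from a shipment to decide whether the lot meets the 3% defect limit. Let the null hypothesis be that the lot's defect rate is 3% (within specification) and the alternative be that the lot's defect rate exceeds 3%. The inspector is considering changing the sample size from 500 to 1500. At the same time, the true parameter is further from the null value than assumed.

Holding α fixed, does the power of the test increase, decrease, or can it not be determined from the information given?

More data shrinks sampling variability; the test statistic under Ha concentrates further from the null value, making rejection more likely. The further the true parameter sits from the null value, the more of the Ha sampling distribution falls in the rejection region. Both changes push β in the same direction.
Since power = 1 − β and β decreases, power increases.

It increases.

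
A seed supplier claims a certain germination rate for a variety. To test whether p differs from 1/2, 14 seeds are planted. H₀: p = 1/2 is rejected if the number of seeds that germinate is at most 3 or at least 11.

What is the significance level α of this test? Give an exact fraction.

235/4096

α = P(Y ≤ 3 or Y ≥ 11 | p = 1/2), Y ~ Binomial(14, 1/2).
Each tail has probability (1 + 14 + 91 + 364)/16384; doubling gives α = 940/16384 = 235/4096.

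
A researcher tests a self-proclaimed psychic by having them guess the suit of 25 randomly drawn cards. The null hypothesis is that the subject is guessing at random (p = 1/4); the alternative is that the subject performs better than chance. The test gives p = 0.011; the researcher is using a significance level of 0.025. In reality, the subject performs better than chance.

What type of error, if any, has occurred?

Since p = 0.011 < α = 0.025, H₀ is rejected.
H₀ is false (actually the subject performs better than chance).
The decision matches the true state — no error.

Neither — the decision is correct.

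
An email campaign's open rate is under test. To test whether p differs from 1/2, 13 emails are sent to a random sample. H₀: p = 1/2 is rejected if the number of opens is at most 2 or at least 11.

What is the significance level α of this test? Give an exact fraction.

23/1024

The significance level is the null-hypothesis probability of the rejection region {≤2} ∪ {≥11}.
Each tail has probability (1 + 13 + 78)/8192; doubling gives α = 184/8192 = 23/1024.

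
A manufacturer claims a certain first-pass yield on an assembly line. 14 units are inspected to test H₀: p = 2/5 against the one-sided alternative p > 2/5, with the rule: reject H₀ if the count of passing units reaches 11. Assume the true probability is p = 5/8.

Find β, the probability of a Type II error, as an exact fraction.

1830419739927/2199023255552

β = P(fail to reject H₀ | Ha true) = P(Y ≤ 10 | p = 5/8), Y ~ Binomial(14, 5/8).
Equivalently, β = 1 − P(Y ≥ 11) = 1830419739927/2199023255552.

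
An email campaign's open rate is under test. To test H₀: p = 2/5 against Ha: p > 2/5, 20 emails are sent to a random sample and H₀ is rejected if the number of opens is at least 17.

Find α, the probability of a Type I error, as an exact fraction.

4515168256/95367431640625

α = P(reject H₀ | H₀ true) = P(K ≥ 17 | p = 2/5), with K ~ Binomial(20, 2/5).
Summing C(20,j)(2/5)^j(3/5)^{20−j} for j = 17,…,20 gives 4515168256/95367431640625.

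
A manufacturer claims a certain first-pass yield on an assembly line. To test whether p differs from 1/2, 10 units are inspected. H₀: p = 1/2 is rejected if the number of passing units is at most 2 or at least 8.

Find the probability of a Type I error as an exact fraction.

Under H₀, K ~ Binomial(10, 1/2); α is the probability of landing in either tail, P(K ≤ 2) + P(K ≥ 8).
By symmetry, α = 2·P(K ≤ 2) = 2·(1 + 10 + 45)/1024 = 112/1024 = 7/64.

7/64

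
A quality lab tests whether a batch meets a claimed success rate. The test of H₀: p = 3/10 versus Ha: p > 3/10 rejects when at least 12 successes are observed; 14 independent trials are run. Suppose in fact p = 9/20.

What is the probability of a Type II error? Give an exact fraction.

A Type II error is failing to reject when Ha holds: with p = 9/20, β = P(X ≤ 11).
Adding the binomial probabilities P(X=0)+…+P(X=11) at p = 9/20 gives 817437922121895041/819200000000000000.

817437922121895041/819200000000000000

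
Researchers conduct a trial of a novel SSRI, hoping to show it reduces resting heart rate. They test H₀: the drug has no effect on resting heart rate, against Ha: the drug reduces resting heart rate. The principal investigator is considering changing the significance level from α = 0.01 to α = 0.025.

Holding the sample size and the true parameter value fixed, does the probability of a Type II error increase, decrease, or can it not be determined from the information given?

It decreases.

With a larger α the critical value moves toward the center, so more of the Ha sampling distribution lies in the rejection region.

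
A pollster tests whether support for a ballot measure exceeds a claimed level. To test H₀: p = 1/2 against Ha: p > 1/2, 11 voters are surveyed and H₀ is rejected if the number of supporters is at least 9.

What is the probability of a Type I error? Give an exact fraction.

Under H₀, X ~ Binomial(11, 1/2), and α = P(X ≥ 9).
That's C(11,9) + C(11,10) + C(11,11) over 2^11, i.e. (55 + 11 + 1)/2048 = 67/2048.

67/2048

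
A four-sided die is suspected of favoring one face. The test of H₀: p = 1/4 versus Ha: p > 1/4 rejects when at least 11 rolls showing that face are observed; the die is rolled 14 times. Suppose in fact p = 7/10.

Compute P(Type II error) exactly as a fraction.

A Type II error is failing to reject when Ha holds: with p = 7/10, β = P(S ≤ 10).
Equivalently, β = 1 − P(S ≥ 11) = 32241628521117/50000000000000.

32241628521117/50000000000000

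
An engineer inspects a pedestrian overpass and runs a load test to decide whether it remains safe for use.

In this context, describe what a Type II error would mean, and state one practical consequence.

With the conventional null hypothesis that the structure meets the required load capacity (safe):
A Type II error is failing to reject H₀ when H₀ is false.
Here that means keeping the structure open when actually the structure is structurally deficient.

A Type II error would mean concluding that the structure meets the required load capacity (safe) (or at least failing to establish that the structure is structurally deficient) when in fact the structure is structurally deficient. Consequence: a deficient structure remains in service and may fail under load.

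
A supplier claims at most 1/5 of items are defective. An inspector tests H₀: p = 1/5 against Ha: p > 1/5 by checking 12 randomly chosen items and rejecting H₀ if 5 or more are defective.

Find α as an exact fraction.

3542749/48828125

α = P(reject H₀ | H₀ true) = P(X ≥ 5 | p = 1/5), X ~ Binomial(12, 1/5).
α = 1 − P(X ≤ 4) = 1 − 45285376/48828125 = 3542749/48828125.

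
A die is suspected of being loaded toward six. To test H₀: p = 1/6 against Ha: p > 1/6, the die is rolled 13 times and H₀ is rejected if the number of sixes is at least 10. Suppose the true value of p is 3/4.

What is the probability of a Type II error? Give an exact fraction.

3487541/8388608

β = P(fail to reject H₀ | Ha true) = P(S ≤ 9 | p = 3/4), S ~ Binomial(13, 3/4).
Summing C(13,j)·(3/4)^j·(1/4)^{13-j} for j = 0..9 gives 3487541/8388608.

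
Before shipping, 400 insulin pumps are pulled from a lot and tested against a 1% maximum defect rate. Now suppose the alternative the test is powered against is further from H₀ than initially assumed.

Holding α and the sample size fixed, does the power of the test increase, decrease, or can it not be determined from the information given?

It increases.

A larger true effect moves the Ha sampling distribution further from the H₀ critical value, making rejection more likely when Ha is true.
Since power = 1 − β and β decreases, power increases.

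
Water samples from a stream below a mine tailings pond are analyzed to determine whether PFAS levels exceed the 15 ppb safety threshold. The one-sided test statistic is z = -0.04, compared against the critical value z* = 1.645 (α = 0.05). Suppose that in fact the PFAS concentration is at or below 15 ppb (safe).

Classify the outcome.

No error — this is a correct decision.

The conventional null hypothesis is that the PFAS concentration is at or below 15 ppb (safe).
Since z = -0.04 ≤ z* = 1.645, H₀ is not rejected.
H₀ is true (actually the PFAS concentration is at or below 15 ppb (safe)).
The decision matches the true state — no error.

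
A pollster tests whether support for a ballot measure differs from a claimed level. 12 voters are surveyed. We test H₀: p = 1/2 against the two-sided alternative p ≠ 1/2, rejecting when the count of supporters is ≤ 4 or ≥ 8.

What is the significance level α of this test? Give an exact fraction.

397/1024

Under H₀, Y ~ Binomial(12, 1/2); α is the probability of landing in either tail, P(Y ≤ 4) + P(Y ≥ 8).
By symmetry, α = 2·P(Y ≤ 4) = 2·(1 + 12 + 66 + 220 + 495)/4096 = 1588/4096 = 397/1024.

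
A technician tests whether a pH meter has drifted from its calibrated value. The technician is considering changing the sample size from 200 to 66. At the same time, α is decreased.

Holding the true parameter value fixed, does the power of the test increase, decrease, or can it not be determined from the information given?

It decreases.

With less data the test statistic is noisier; under Ha, more outcomes land inside the acceptance region. A smaller α moves the rejection region further into the tail. With the alternative true, more outcomes now fall outside the rejection region, so failing to reject becomes more likely. Both changes push β in the same direction.
Since power = 1 − β and β increases, power decreases.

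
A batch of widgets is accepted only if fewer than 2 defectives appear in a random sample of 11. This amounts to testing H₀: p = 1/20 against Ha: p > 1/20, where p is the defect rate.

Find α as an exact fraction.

The significance level is the probability, assuming p = 1/20, of seeing 2 or more defectives in 11 draws.
Computing the lower-tail complement: 1 − 18393198773403/20480000000000 = 2086801226597/20480000000000.

2086801226597/20480000000000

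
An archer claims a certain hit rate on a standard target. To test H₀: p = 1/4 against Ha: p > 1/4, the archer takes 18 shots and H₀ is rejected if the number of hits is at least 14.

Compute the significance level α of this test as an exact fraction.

67831/17179869184

α = P(reject H₀ | H₀ true) = P(S ≥ 14 | p = 1/4), with S ~ Binomial(18, 1/4).
Summing C(18,j)(1/4)^j(3/4)^{18−j} for j = 14,…,18 gives 67831/17179869184.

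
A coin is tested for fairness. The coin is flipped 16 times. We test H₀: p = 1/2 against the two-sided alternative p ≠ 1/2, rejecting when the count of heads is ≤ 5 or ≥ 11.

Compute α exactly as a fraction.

The significance level is the null-hypothesis probability of the rejection region {≤5} ∪ {≥11}.
Each tail has probability (1 + 16 + 120 + 560 + 1820 + 4368)/65536; doubling gives α = 13770/65536 = 6885/32768.

6885/32768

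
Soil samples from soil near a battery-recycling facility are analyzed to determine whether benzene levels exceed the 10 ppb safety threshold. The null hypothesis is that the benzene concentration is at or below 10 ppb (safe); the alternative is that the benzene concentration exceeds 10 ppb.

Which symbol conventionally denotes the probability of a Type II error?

P(Type II error) = P(fail to reject H₀ | H₀ false) = β.

β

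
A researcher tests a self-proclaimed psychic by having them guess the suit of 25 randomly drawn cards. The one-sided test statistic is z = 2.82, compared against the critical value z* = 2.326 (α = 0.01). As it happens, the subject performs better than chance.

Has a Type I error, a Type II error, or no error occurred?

The conventional null hypothesis is that the subject is guessing at random (p = 1/4).
Since z = 2.82 > z* = 2.326, H₀ is rejected.
H₀ is false (actually the subject performs better than chance).
The decision matches the true state — no error.

No error (correct decision).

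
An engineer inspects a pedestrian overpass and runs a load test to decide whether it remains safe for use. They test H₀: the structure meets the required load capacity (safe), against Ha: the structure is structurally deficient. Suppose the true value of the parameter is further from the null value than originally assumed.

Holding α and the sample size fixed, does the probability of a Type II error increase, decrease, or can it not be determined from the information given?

It decreases.

A larger true effect moves the Ha sampling distribution further from the H₀ critical value, making rejection more likely when Ha is true.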